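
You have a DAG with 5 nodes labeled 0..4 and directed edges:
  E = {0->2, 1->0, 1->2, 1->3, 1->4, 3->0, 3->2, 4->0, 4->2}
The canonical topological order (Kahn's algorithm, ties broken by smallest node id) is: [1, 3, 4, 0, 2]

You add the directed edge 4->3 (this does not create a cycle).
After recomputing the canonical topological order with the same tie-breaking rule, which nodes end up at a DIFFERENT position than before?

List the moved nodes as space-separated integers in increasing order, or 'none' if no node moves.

Answer: 3 4

Derivation:
Old toposort: [1, 3, 4, 0, 2]
Added edge 4->3
Recompute Kahn (smallest-id tiebreak):
  initial in-degrees: [3, 0, 4, 2, 1]
  ready (indeg=0): [1]
  pop 1: indeg[0]->2; indeg[2]->3; indeg[3]->1; indeg[4]->0 | ready=[4] | order so far=[1]
  pop 4: indeg[0]->1; indeg[2]->2; indeg[3]->0 | ready=[3] | order so far=[1, 4]
  pop 3: indeg[0]->0; indeg[2]->1 | ready=[0] | order so far=[1, 4, 3]
  pop 0: indeg[2]->0 | ready=[2] | order so far=[1, 4, 3, 0]
  pop 2: no out-edges | ready=[] | order so far=[1, 4, 3, 0, 2]
New canonical toposort: [1, 4, 3, 0, 2]
Compare positions:
  Node 0: index 3 -> 3 (same)
  Node 1: index 0 -> 0 (same)
  Node 2: index 4 -> 4 (same)
  Node 3: index 1 -> 2 (moved)
  Node 4: index 2 -> 1 (moved)
Nodes that changed position: 3 4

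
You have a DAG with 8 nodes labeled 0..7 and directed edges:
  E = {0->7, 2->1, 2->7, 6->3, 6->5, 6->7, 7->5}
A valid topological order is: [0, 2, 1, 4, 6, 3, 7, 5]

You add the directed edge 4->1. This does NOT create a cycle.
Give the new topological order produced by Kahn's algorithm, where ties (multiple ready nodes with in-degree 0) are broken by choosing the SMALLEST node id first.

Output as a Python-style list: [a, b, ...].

Old toposort: [0, 2, 1, 4, 6, 3, 7, 5]
Added edge: 4->1
Position of 4 (3) > position of 1 (2). Must reorder: 4 must now come before 1.
Run Kahn's algorithm (break ties by smallest node id):
  initial in-degrees: [0, 2, 0, 1, 0, 2, 0, 3]
  ready (indeg=0): [0, 2, 4, 6]
  pop 0: indeg[7]->2 | ready=[2, 4, 6] | order so far=[0]
  pop 2: indeg[1]->1; indeg[7]->1 | ready=[4, 6] | order so far=[0, 2]
  pop 4: indeg[1]->0 | ready=[1, 6] | order so far=[0, 2, 4]
  pop 1: no out-edges | ready=[6] | order so far=[0, 2, 4, 1]
  pop 6: indeg[3]->0; indeg[5]->1; indeg[7]->0 | ready=[3, 7] | order so far=[0, 2, 4, 1, 6]
  pop 3: no out-edges | ready=[7] | order so far=[0, 2, 4, 1, 6, 3]
  pop 7: indeg[5]->0 | ready=[5] | order so far=[0, 2, 4, 1, 6, 3, 7]
  pop 5: no out-edges | ready=[] | order so far=[0, 2, 4, 1, 6, 3, 7, 5]
  Result: [0, 2, 4, 1, 6, 3, 7, 5]

Answer: [0, 2, 4, 1, 6, 3, 7, 5]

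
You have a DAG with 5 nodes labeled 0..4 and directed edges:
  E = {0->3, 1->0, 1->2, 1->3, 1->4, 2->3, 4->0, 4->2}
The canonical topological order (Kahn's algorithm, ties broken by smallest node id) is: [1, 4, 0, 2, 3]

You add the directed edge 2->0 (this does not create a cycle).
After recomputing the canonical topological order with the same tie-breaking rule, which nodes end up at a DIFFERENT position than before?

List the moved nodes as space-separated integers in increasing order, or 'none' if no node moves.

Answer: 0 2

Derivation:
Old toposort: [1, 4, 0, 2, 3]
Added edge 2->0
Recompute Kahn (smallest-id tiebreak):
  initial in-degrees: [3, 0, 2, 3, 1]
  ready (indeg=0): [1]
  pop 1: indeg[0]->2; indeg[2]->1; indeg[3]->2; indeg[4]->0 | ready=[4] | order so far=[1]
  pop 4: indeg[0]->1; indeg[2]->0 | ready=[2] | order so far=[1, 4]
  pop 2: indeg[0]->0; indeg[3]->1 | ready=[0] | order so far=[1, 4, 2]
  pop 0: indeg[3]->0 | ready=[3] | order so far=[1, 4, 2, 0]
  pop 3: no out-edges | ready=[] | order so far=[1, 4, 2, 0, 3]
New canonical toposort: [1, 4, 2, 0, 3]
Compare positions:
  Node 0: index 2 -> 3 (moved)
  Node 1: index 0 -> 0 (same)
  Node 2: index 3 -> 2 (moved)
  Node 3: index 4 -> 4 (same)
  Node 4: index 1 -> 1 (same)
Nodes that changed position: 0 2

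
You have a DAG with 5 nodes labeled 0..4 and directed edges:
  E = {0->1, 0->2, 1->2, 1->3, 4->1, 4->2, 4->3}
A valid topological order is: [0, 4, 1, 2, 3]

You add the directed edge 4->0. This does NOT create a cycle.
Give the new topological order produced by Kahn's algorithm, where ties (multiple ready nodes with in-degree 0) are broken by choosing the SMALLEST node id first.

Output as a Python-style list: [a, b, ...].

Answer: [4, 0, 1, 2, 3]

Derivation:
Old toposort: [0, 4, 1, 2, 3]
Added edge: 4->0
Position of 4 (1) > position of 0 (0). Must reorder: 4 must now come before 0.
Run Kahn's algorithm (break ties by smallest node id):
  initial in-degrees: [1, 2, 3, 2, 0]
  ready (indeg=0): [4]
  pop 4: indeg[0]->0; indeg[1]->1; indeg[2]->2; indeg[3]->1 | ready=[0] | order so far=[4]
  pop 0: indeg[1]->0; indeg[2]->1 | ready=[1] | order so far=[4, 0]
  pop 1: indeg[2]->0; indeg[3]->0 | ready=[2, 3] | order so far=[4, 0, 1]
  pop 2: no out-edges | ready=[3] | order so far=[4, 0, 1, 2]
  pop 3: no out-edges | ready=[] | order so far=[4, 0, 1, 2, 3]
  Result: [4, 0, 1, 2, 3]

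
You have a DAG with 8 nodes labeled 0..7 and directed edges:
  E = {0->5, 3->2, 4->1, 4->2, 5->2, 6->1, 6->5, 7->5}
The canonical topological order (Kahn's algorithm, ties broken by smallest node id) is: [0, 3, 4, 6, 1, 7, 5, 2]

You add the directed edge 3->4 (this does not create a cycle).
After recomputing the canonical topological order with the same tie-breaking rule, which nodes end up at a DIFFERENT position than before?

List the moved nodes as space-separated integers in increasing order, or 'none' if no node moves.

Answer: none

Derivation:
Old toposort: [0, 3, 4, 6, 1, 7, 5, 2]
Added edge 3->4
Recompute Kahn (smallest-id tiebreak):
  initial in-degrees: [0, 2, 3, 0, 1, 3, 0, 0]
  ready (indeg=0): [0, 3, 6, 7]
  pop 0: indeg[5]->2 | ready=[3, 6, 7] | order so far=[0]
  pop 3: indeg[2]->2; indeg[4]->0 | ready=[4, 6, 7] | order so far=[0, 3]
  pop 4: indeg[1]->1; indeg[2]->1 | ready=[6, 7] | order so far=[0, 3, 4]
  pop 6: indeg[1]->0; indeg[5]->1 | ready=[1, 7] | order so far=[0, 3, 4, 6]
  pop 1: no out-edges | ready=[7] | order so far=[0, 3, 4, 6, 1]
  pop 7: indeg[5]->0 | ready=[5] | order so far=[0, 3, 4, 6, 1, 7]
  pop 5: indeg[2]->0 | ready=[2] | order so far=[0, 3, 4, 6, 1, 7, 5]
  pop 2: no out-edges | ready=[] | order so far=[0, 3, 4, 6, 1, 7, 5, 2]
New canonical toposort: [0, 3, 4, 6, 1, 7, 5, 2]
Compare positions:
  Node 0: index 0 -> 0 (same)
  Node 1: index 4 -> 4 (same)
  Node 2: index 7 -> 7 (same)
  Node 3: index 1 -> 1 (same)
  Node 4: index 2 -> 2 (same)
  Node 5: index 6 -> 6 (same)
  Node 6: index 3 -> 3 (same)
  Node 7: index 5 -> 5 (same)
Nodes that changed position: none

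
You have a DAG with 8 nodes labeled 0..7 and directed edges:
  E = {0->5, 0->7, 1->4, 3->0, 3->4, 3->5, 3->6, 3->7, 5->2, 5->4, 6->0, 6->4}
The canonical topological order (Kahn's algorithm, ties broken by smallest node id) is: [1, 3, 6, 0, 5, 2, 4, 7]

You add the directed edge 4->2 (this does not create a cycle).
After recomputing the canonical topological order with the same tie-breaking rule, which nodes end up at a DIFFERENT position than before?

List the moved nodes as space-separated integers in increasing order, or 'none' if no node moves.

Answer: 2 4

Derivation:
Old toposort: [1, 3, 6, 0, 5, 2, 4, 7]
Added edge 4->2
Recompute Kahn (smallest-id tiebreak):
  initial in-degrees: [2, 0, 2, 0, 4, 2, 1, 2]
  ready (indeg=0): [1, 3]
  pop 1: indeg[4]->3 | ready=[3] | order so far=[1]
  pop 3: indeg[0]->1; indeg[4]->2; indeg[5]->1; indeg[6]->0; indeg[7]->1 | ready=[6] | order so far=[1, 3]
  pop 6: indeg[0]->0; indeg[4]->1 | ready=[0] | order so far=[1, 3, 6]
  pop 0: indeg[5]->0; indeg[7]->0 | ready=[5, 7] | order so far=[1, 3, 6, 0]
  pop 5: indeg[2]->1; indeg[4]->0 | ready=[4, 7] | order so far=[1, 3, 6, 0, 5]
  pop 4: indeg[2]->0 | ready=[2, 7] | order so far=[1, 3, 6, 0, 5, 4]
  pop 2: no out-edges | ready=[7] | order so far=[1, 3, 6, 0, 5, 4, 2]
  pop 7: no out-edges | ready=[] | order so far=[1, 3, 6, 0, 5, 4, 2, 7]
New canonical toposort: [1, 3, 6, 0, 5, 4, 2, 7]
Compare positions:
  Node 0: index 3 -> 3 (same)
  Node 1: index 0 -> 0 (same)
  Node 2: index 5 -> 6 (moved)
  Node 3: index 1 -> 1 (same)
  Node 4: index 6 -> 5 (moved)
  Node 5: index 4 -> 4 (same)
  Node 6: index 2 -> 2 (same)
  Node 7: index 7 -> 7 (same)
Nodes that changed position: 2 4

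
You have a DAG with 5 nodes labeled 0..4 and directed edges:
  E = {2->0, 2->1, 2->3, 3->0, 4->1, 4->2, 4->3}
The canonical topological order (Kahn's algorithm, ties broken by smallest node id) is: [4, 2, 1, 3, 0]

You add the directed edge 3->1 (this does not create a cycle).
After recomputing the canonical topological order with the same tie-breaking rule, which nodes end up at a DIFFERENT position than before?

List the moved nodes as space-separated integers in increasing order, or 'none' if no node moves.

Answer: 0 1 3

Derivation:
Old toposort: [4, 2, 1, 3, 0]
Added edge 3->1
Recompute Kahn (smallest-id tiebreak):
  initial in-degrees: [2, 3, 1, 2, 0]
  ready (indeg=0): [4]
  pop 4: indeg[1]->2; indeg[2]->0; indeg[3]->1 | ready=[2] | order so far=[4]
  pop 2: indeg[0]->1; indeg[1]->1; indeg[3]->0 | ready=[3] | order so far=[4, 2]
  pop 3: indeg[0]->0; indeg[1]->0 | ready=[0, 1] | order so far=[4, 2, 3]
  pop 0: no out-edges | ready=[1] | order so far=[4, 2, 3, 0]
  pop 1: no out-edges | ready=[] | order so far=[4, 2, 3, 0, 1]
New canonical toposort: [4, 2, 3, 0, 1]
Compare positions:
  Node 0: index 4 -> 3 (moved)
  Node 1: index 2 -> 4 (moved)
  Node 2: index 1 -> 1 (same)
  Node 3: index 3 -> 2 (moved)
  Node 4: index 0 -> 0 (same)
Nodes that changed position: 0 1 3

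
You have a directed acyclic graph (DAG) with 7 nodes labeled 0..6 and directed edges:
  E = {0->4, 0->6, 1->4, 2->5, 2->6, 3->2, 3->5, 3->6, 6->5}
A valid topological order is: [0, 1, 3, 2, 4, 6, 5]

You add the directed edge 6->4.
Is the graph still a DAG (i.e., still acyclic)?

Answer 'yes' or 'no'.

Given toposort: [0, 1, 3, 2, 4, 6, 5]
Position of 6: index 5; position of 4: index 4
New edge 6->4: backward (u after v in old order)
Backward edge: old toposort is now invalid. Check if this creates a cycle.
Does 4 already reach 6? Reachable from 4: [4]. NO -> still a DAG (reorder needed).
Still a DAG? yes

Answer: yes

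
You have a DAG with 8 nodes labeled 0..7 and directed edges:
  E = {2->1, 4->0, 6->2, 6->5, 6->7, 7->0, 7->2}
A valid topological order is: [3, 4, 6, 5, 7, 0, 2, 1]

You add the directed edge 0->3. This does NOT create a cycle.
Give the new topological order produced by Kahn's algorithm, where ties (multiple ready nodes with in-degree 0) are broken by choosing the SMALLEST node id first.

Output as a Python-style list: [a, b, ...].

Answer: [4, 6, 5, 7, 0, 2, 1, 3]

Derivation:
Old toposort: [3, 4, 6, 5, 7, 0, 2, 1]
Added edge: 0->3
Position of 0 (5) > position of 3 (0). Must reorder: 0 must now come before 3.
Run Kahn's algorithm (break ties by smallest node id):
  initial in-degrees: [2, 1, 2, 1, 0, 1, 0, 1]
  ready (indeg=0): [4, 6]
  pop 4: indeg[0]->1 | ready=[6] | order so far=[4]
  pop 6: indeg[2]->1; indeg[5]->0; indeg[7]->0 | ready=[5, 7] | order so far=[4, 6]
  pop 5: no out-edges | ready=[7] | order so far=[4, 6, 5]
  pop 7: indeg[0]->0; indeg[2]->0 | ready=[0, 2] | order so far=[4, 6, 5, 7]
  pop 0: indeg[3]->0 | ready=[2, 3] | order so far=[4, 6, 5, 7, 0]
  pop 2: indeg[1]->0 | ready=[1, 3] | order so far=[4, 6, 5, 7, 0, 2]
  pop 1: no out-edges | ready=[3] | order so far=[4, 6, 5, 7, 0, 2, 1]
  pop 3: no out-edges | ready=[] | order so far=[4, 6, 5, 7, 0, 2, 1, 3]
  Result: [4, 6, 5, 7, 0, 2, 1, 3]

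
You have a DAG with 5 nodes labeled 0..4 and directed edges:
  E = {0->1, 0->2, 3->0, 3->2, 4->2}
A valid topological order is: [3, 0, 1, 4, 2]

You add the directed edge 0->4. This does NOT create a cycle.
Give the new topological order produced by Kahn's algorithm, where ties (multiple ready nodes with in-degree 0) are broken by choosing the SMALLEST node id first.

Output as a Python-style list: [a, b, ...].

Answer: [3, 0, 1, 4, 2]

Derivation:
Old toposort: [3, 0, 1, 4, 2]
Added edge: 0->4
Position of 0 (1) < position of 4 (3). Old order still valid.
Run Kahn's algorithm (break ties by smallest node id):
  initial in-degrees: [1, 1, 3, 0, 1]
  ready (indeg=0): [3]
  pop 3: indeg[0]->0; indeg[2]->2 | ready=[0] | order so far=[3]
  pop 0: indeg[1]->0; indeg[2]->1; indeg[4]->0 | ready=[1, 4] | order so far=[3, 0]
  pop 1: no out-edges | ready=[4] | order so far=[3, 0, 1]
  pop 4: indeg[2]->0 | ready=[2] | order so far=[3, 0, 1, 4]
  pop 2: no out-edges | ready=[] | order so far=[3, 0, 1, 4, 2]
  Result: [3, 0, 1, 4, 2]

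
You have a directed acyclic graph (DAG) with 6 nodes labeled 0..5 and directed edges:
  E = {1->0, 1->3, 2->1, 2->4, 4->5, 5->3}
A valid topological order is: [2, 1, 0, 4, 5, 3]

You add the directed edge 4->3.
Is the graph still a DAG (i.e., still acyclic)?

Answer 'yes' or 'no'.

Given toposort: [2, 1, 0, 4, 5, 3]
Position of 4: index 3; position of 3: index 5
New edge 4->3: forward
Forward edge: respects the existing order. Still a DAG, same toposort still valid.
Still a DAG? yes

Answer: yes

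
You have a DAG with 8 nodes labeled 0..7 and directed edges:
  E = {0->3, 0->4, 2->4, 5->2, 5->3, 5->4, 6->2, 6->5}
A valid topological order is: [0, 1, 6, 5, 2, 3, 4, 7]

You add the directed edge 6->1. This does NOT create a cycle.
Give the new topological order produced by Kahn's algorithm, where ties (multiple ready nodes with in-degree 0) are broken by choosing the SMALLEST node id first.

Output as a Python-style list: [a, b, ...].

Answer: [0, 6, 1, 5, 2, 3, 4, 7]

Derivation:
Old toposort: [0, 1, 6, 5, 2, 3, 4, 7]
Added edge: 6->1
Position of 6 (2) > position of 1 (1). Must reorder: 6 must now come before 1.
Run Kahn's algorithm (break ties by smallest node id):
  initial in-degrees: [0, 1, 2, 2, 3, 1, 0, 0]
  ready (indeg=0): [0, 6, 7]
  pop 0: indeg[3]->1; indeg[4]->2 | ready=[6, 7] | order so far=[0]
  pop 6: indeg[1]->0; indeg[2]->1; indeg[5]->0 | ready=[1, 5, 7] | order so far=[0, 6]
  pop 1: no out-edges | ready=[5, 7] | order so far=[0, 6, 1]
  pop 5: indeg[2]->0; indeg[3]->0; indeg[4]->1 | ready=[2, 3, 7] | order so far=[0, 6, 1, 5]
  pop 2: indeg[4]->0 | ready=[3, 4, 7] | order so far=[0, 6, 1, 5, 2]
  pop 3: no out-edges | ready=[4, 7] | order so far=[0, 6, 1, 5, 2, 3]
  pop 4: no out-edges | ready=[7] | order so far=[0, 6, 1, 5, 2, 3, 4]
  pop 7: no out-edges | ready=[] | order so far=[0, 6, 1, 5, 2, 3, 4, 7]
  Result: [0, 6, 1, 5, 2, 3, 4, 7]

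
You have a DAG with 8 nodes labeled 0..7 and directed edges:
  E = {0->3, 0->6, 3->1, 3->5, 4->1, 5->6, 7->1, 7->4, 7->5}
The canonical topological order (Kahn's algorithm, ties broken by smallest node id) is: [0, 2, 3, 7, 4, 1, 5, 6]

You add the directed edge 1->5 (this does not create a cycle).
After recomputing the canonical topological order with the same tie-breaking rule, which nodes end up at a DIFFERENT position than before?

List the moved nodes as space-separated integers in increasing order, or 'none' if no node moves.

Answer: none

Derivation:
Old toposort: [0, 2, 3, 7, 4, 1, 5, 6]
Added edge 1->5
Recompute Kahn (smallest-id tiebreak):
  initial in-degrees: [0, 3, 0, 1, 1, 3, 2, 0]
  ready (indeg=0): [0, 2, 7]
  pop 0: indeg[3]->0; indeg[6]->1 | ready=[2, 3, 7] | order so far=[0]
  pop 2: no out-edges | ready=[3, 7] | order so far=[0, 2]
  pop 3: indeg[1]->2; indeg[5]->2 | ready=[7] | order so far=[0, 2, 3]
  pop 7: indeg[1]->1; indeg[4]->0; indeg[5]->1 | ready=[4] | order so far=[0, 2, 3, 7]
  pop 4: indeg[1]->0 | ready=[1] | order so far=[0, 2, 3, 7, 4]
  pop 1: indeg[5]->0 | ready=[5] | order so far=[0, 2, 3, 7, 4, 1]
  pop 5: indeg[6]->0 | ready=[6] | order so far=[0, 2, 3, 7, 4, 1, 5]
  pop 6: no out-edges | ready=[] | order so far=[0, 2, 3, 7, 4, 1, 5, 6]
New canonical toposort: [0, 2, 3, 7, 4, 1, 5, 6]
Compare positions:
  Node 0: index 0 -> 0 (same)
  Node 1: index 5 -> 5 (same)
  Node 2: index 1 -> 1 (same)
  Node 3: index 2 -> 2 (same)
  Node 4: index 4 -> 4 (same)
  Node 5: index 6 -> 6 (same)
  Node 6: index 7 -> 7 (same)
  Node 7: index 3 -> 3 (same)
Nodes that changed position: none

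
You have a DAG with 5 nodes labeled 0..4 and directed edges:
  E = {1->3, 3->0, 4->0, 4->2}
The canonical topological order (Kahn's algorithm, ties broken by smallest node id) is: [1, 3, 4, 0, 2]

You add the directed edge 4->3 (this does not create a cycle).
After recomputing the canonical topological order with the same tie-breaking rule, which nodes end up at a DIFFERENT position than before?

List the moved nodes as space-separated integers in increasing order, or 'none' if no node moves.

Old toposort: [1, 3, 4, 0, 2]
Added edge 4->3
Recompute Kahn (smallest-id tiebreak):
  initial in-degrees: [2, 0, 1, 2, 0]
  ready (indeg=0): [1, 4]
  pop 1: indeg[3]->1 | ready=[4] | order so far=[1]
  pop 4: indeg[0]->1; indeg[2]->0; indeg[3]->0 | ready=[2, 3] | order so far=[1, 4]
  pop 2: no out-edges | ready=[3] | order so far=[1, 4, 2]
  pop 3: indeg[0]->0 | ready=[0] | order so far=[1, 4, 2, 3]
  pop 0: no out-edges | ready=[] | order so far=[1, 4, 2, 3, 0]
New canonical toposort: [1, 4, 2, 3, 0]
Compare positions:
  Node 0: index 3 -> 4 (moved)
  Node 1: index 0 -> 0 (same)
  Node 2: index 4 -> 2 (moved)
  Node 3: index 1 -> 3 (moved)
  Node 4: index 2 -> 1 (moved)
Nodes that changed position: 0 2 3 4

Answer: 0 2 3 4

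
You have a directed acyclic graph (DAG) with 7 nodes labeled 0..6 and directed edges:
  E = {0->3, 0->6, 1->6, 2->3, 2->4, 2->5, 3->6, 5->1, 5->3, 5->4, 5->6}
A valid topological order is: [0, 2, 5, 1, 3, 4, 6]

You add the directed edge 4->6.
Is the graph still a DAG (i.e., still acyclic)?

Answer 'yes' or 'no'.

Given toposort: [0, 2, 5, 1, 3, 4, 6]
Position of 4: index 5; position of 6: index 6
New edge 4->6: forward
Forward edge: respects the existing order. Still a DAG, same toposort still valid.
Still a DAG? yes

Answer: yes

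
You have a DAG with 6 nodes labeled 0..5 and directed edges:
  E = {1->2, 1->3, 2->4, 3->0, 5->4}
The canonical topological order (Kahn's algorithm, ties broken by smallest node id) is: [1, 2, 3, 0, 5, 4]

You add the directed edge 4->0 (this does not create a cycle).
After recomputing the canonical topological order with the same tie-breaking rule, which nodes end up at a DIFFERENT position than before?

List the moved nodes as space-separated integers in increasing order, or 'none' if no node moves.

Old toposort: [1, 2, 3, 0, 5, 4]
Added edge 4->0
Recompute Kahn (smallest-id tiebreak):
  initial in-degrees: [2, 0, 1, 1, 2, 0]
  ready (indeg=0): [1, 5]
  pop 1: indeg[2]->0; indeg[3]->0 | ready=[2, 3, 5] | order so far=[1]
  pop 2: indeg[4]->1 | ready=[3, 5] | order so far=[1, 2]
  pop 3: indeg[0]->1 | ready=[5] | order so far=[1, 2, 3]
  pop 5: indeg[4]->0 | ready=[4] | order so far=[1, 2, 3, 5]
  pop 4: indeg[0]->0 | ready=[0] | order so far=[1, 2, 3, 5, 4]
  pop 0: no out-edges | ready=[] | order so far=[1, 2, 3, 5, 4, 0]
New canonical toposort: [1, 2, 3, 5, 4, 0]
Compare positions:
  Node 0: index 3 -> 5 (moved)
  Node 1: index 0 -> 0 (same)
  Node 2: index 1 -> 1 (same)
  Node 3: index 2 -> 2 (same)
  Node 4: index 5 -> 4 (moved)
  Node 5: index 4 -> 3 (moved)
Nodes that changed position: 0 4 5

Answer: 0 4 5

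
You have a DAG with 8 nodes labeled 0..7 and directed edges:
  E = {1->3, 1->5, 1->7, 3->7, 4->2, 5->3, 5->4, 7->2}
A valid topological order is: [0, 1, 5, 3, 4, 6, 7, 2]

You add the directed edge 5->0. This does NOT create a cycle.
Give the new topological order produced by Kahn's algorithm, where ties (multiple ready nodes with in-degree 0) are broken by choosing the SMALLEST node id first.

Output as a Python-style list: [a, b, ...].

Old toposort: [0, 1, 5, 3, 4, 6, 7, 2]
Added edge: 5->0
Position of 5 (2) > position of 0 (0). Must reorder: 5 must now come before 0.
Run Kahn's algorithm (break ties by smallest node id):
  initial in-degrees: [1, 0, 2, 2, 1, 1, 0, 2]
  ready (indeg=0): [1, 6]
  pop 1: indeg[3]->1; indeg[5]->0; indeg[7]->1 | ready=[5, 6] | order so far=[1]
  pop 5: indeg[0]->0; indeg[3]->0; indeg[4]->0 | ready=[0, 3, 4, 6] | order so far=[1, 5]
  pop 0: no out-edges | ready=[3, 4, 6] | order so far=[1, 5, 0]
  pop 3: indeg[7]->0 | ready=[4, 6, 7] | order so far=[1, 5, 0, 3]
  pop 4: indeg[2]->1 | ready=[6, 7] | order so far=[1, 5, 0, 3, 4]
  pop 6: no out-edges | ready=[7] | order so far=[1, 5, 0, 3, 4, 6]
  pop 7: indeg[2]->0 | ready=[2] | order so far=[1, 5, 0, 3, 4, 6, 7]
  pop 2: no out-edges | ready=[] | order so far=[1, 5, 0, 3, 4, 6, 7, 2]
  Result: [1, 5, 0, 3, 4, 6, 7, 2]

Answer: [1, 5, 0, 3, 4, 6, 7, 2]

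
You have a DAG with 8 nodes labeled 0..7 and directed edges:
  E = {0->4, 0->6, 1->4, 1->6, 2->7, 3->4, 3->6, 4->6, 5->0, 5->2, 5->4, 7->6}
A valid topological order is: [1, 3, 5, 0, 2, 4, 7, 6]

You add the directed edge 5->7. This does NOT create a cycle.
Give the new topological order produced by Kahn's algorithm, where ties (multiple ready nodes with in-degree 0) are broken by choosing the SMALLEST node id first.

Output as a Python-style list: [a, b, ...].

Answer: [1, 3, 5, 0, 2, 4, 7, 6]

Derivation:
Old toposort: [1, 3, 5, 0, 2, 4, 7, 6]
Added edge: 5->7
Position of 5 (2) < position of 7 (6). Old order still valid.
Run Kahn's algorithm (break ties by smallest node id):
  initial in-degrees: [1, 0, 1, 0, 4, 0, 5, 2]
  ready (indeg=0): [1, 3, 5]
  pop 1: indeg[4]->3; indeg[6]->4 | ready=[3, 5] | order so far=[1]
  pop 3: indeg[4]->2; indeg[6]->3 | ready=[5] | order so far=[1, 3]
  pop 5: indeg[0]->0; indeg[2]->0; indeg[4]->1; indeg[7]->1 | ready=[0, 2] | order so far=[1, 3, 5]
  pop 0: indeg[4]->0; indeg[6]->2 | ready=[2, 4] | order so far=[1, 3, 5, 0]
  pop 2: indeg[7]->0 | ready=[4, 7] | order so far=[1, 3, 5, 0, 2]
  pop 4: indeg[6]->1 | ready=[7] | order so far=[1, 3, 5, 0, 2, 4]
  pop 7: indeg[6]->0 | ready=[6] | order so far=[1, 3, 5, 0, 2, 4, 7]
  pop 6: no out-edges | ready=[] | order so far=[1, 3, 5, 0, 2, 4, 7, 6]
  Result: [1, 3, 5, 0, 2, 4, 7, 6]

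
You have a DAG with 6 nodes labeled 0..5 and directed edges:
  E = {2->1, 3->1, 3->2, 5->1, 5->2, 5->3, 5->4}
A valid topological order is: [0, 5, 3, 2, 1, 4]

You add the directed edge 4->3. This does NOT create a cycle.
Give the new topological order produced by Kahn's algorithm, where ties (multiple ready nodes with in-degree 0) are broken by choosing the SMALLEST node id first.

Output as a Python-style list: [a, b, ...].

Answer: [0, 5, 4, 3, 2, 1]

Derivation:
Old toposort: [0, 5, 3, 2, 1, 4]
Added edge: 4->3
Position of 4 (5) > position of 3 (2). Must reorder: 4 must now come before 3.
Run Kahn's algorithm (break ties by smallest node id):
  initial in-degrees: [0, 3, 2, 2, 1, 0]
  ready (indeg=0): [0, 5]
  pop 0: no out-edges | ready=[5] | order so far=[0]
  pop 5: indeg[1]->2; indeg[2]->1; indeg[3]->1; indeg[4]->0 | ready=[4] | order so far=[0, 5]
  pop 4: indeg[3]->0 | ready=[3] | order so far=[0, 5, 4]
  pop 3: indeg[1]->1; indeg[2]->0 | ready=[2] | order so far=[0, 5, 4, 3]
  pop 2: indeg[1]->0 | ready=[1] | order so far=[0, 5, 4, 3, 2]
  pop 1: no out-edges | ready=[] | order so far=[0, 5, 4, 3, 2, 1]
  Result: [0, 5, 4, 3, 2, 1]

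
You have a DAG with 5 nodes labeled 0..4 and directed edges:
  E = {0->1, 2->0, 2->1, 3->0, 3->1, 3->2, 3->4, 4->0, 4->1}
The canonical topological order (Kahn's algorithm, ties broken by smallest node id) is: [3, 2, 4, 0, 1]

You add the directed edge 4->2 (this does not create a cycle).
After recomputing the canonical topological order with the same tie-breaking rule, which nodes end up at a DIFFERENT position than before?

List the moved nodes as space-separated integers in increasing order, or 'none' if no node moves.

Old toposort: [3, 2, 4, 0, 1]
Added edge 4->2
Recompute Kahn (smallest-id tiebreak):
  initial in-degrees: [3, 4, 2, 0, 1]
  ready (indeg=0): [3]
  pop 3: indeg[0]->2; indeg[1]->3; indeg[2]->1; indeg[4]->0 | ready=[4] | order so far=[3]
  pop 4: indeg[0]->1; indeg[1]->2; indeg[2]->0 | ready=[2] | order so far=[3, 4]
  pop 2: indeg[0]->0; indeg[1]->1 | ready=[0] | order so far=[3, 4, 2]
  pop 0: indeg[1]->0 | ready=[1] | order so far=[3, 4, 2, 0]
  pop 1: no out-edges | ready=[] | order so far=[3, 4, 2, 0, 1]
New canonical toposort: [3, 4, 2, 0, 1]
Compare positions:
  Node 0: index 3 -> 3 (same)
  Node 1: index 4 -> 4 (same)
  Node 2: index 1 -> 2 (moved)
  Node 3: index 0 -> 0 (same)
  Node 4: index 2 -> 1 (moved)
Nodes that changed position: 2 4

Answer: 2 4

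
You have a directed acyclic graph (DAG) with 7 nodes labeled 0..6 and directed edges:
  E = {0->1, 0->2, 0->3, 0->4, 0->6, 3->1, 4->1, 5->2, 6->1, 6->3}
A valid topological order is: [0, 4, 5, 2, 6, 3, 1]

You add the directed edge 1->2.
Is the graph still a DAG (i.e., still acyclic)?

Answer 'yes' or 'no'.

Given toposort: [0, 4, 5, 2, 6, 3, 1]
Position of 1: index 6; position of 2: index 3
New edge 1->2: backward (u after v in old order)
Backward edge: old toposort is now invalid. Check if this creates a cycle.
Does 2 already reach 1? Reachable from 2: [2]. NO -> still a DAG (reorder needed).
Still a DAG? yes

Answer: yes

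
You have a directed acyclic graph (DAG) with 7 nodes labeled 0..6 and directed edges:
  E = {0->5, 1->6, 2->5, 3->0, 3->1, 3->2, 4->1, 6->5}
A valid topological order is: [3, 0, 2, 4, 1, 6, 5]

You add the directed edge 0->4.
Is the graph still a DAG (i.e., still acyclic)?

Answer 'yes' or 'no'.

Given toposort: [3, 0, 2, 4, 1, 6, 5]
Position of 0: index 1; position of 4: index 3
New edge 0->4: forward
Forward edge: respects the existing order. Still a DAG, same toposort still valid.
Still a DAG? yes

Answer: yes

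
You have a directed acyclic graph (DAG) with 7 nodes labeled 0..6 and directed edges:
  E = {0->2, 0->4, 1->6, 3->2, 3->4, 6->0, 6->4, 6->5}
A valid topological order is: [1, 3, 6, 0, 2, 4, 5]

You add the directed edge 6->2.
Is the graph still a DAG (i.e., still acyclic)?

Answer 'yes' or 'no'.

Given toposort: [1, 3, 6, 0, 2, 4, 5]
Position of 6: index 2; position of 2: index 4
New edge 6->2: forward
Forward edge: respects the existing order. Still a DAG, same toposort still valid.
Still a DAG? yes

Answer: yes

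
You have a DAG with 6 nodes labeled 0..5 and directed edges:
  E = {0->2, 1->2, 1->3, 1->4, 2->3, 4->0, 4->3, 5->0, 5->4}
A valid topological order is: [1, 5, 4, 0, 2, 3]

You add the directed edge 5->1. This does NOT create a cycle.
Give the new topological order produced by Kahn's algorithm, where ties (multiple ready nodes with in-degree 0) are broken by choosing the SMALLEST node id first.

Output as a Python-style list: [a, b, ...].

Answer: [5, 1, 4, 0, 2, 3]

Derivation:
Old toposort: [1, 5, 4, 0, 2, 3]
Added edge: 5->1
Position of 5 (1) > position of 1 (0). Must reorder: 5 must now come before 1.
Run Kahn's algorithm (break ties by smallest node id):
  initial in-degrees: [2, 1, 2, 3, 2, 0]
  ready (indeg=0): [5]
  pop 5: indeg[0]->1; indeg[1]->0; indeg[4]->1 | ready=[1] | order so far=[5]
  pop 1: indeg[2]->1; indeg[3]->2; indeg[4]->0 | ready=[4] | order so far=[5, 1]
  pop 4: indeg[0]->0; indeg[3]->1 | ready=[0] | order so far=[5, 1, 4]
  pop 0: indeg[2]->0 | ready=[2] | order so far=[5, 1, 4, 0]
  pop 2: indeg[3]->0 | ready=[3] | order so far=[5, 1, 4, 0, 2]
  pop 3: no out-edges | ready=[] | order so far=[5, 1, 4, 0, 2, 3]
  Result: [5, 1, 4, 0, 2, 3]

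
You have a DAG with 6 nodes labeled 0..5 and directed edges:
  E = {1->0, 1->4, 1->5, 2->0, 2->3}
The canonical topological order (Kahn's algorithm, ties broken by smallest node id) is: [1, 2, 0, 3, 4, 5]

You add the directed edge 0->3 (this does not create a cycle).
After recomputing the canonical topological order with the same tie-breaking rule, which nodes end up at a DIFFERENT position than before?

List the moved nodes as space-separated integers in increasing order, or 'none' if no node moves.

Old toposort: [1, 2, 0, 3, 4, 5]
Added edge 0->3
Recompute Kahn (smallest-id tiebreak):
  initial in-degrees: [2, 0, 0, 2, 1, 1]
  ready (indeg=0): [1, 2]
  pop 1: indeg[0]->1; indeg[4]->0; indeg[5]->0 | ready=[2, 4, 5] | order so far=[1]
  pop 2: indeg[0]->0; indeg[3]->1 | ready=[0, 4, 5] | order so far=[1, 2]
  pop 0: indeg[3]->0 | ready=[3, 4, 5] | order so far=[1, 2, 0]
  pop 3: no out-edges | ready=[4, 5] | order so far=[1, 2, 0, 3]
  pop 4: no out-edges | ready=[5] | order so far=[1, 2, 0, 3, 4]
  pop 5: no out-edges | ready=[] | order so far=[1, 2, 0, 3, 4, 5]
New canonical toposort: [1, 2, 0, 3, 4, 5]
Compare positions:
  Node 0: index 2 -> 2 (same)
  Node 1: index 0 -> 0 (same)
  Node 2: index 1 -> 1 (same)
  Node 3: index 3 -> 3 (same)
  Node 4: index 4 -> 4 (same)
  Node 5: index 5 -> 5 (same)
Nodes that changed position: none

Answer: none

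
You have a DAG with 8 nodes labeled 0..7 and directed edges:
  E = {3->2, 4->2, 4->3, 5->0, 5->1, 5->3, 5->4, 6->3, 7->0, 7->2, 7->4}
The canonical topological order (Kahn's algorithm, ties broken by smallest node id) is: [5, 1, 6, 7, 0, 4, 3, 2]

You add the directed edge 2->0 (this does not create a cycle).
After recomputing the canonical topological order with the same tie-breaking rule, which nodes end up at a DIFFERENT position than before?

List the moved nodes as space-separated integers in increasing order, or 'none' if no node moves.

Old toposort: [5, 1, 6, 7, 0, 4, 3, 2]
Added edge 2->0
Recompute Kahn (smallest-id tiebreak):
  initial in-degrees: [3, 1, 3, 3, 2, 0, 0, 0]
  ready (indeg=0): [5, 6, 7]
  pop 5: indeg[0]->2; indeg[1]->0; indeg[3]->2; indeg[4]->1 | ready=[1, 6, 7] | order so far=[5]
  pop 1: no out-edges | ready=[6, 7] | order so far=[5, 1]
  pop 6: indeg[3]->1 | ready=[7] | order so far=[5, 1, 6]
  pop 7: indeg[0]->1; indeg[2]->2; indeg[4]->0 | ready=[4] | order so far=[5, 1, 6, 7]
  pop 4: indeg[2]->1; indeg[3]->0 | ready=[3] | order so far=[5, 1, 6, 7, 4]
  pop 3: indeg[2]->0 | ready=[2] | order so far=[5, 1, 6, 7, 4, 3]
  pop 2: indeg[0]->0 | ready=[0] | order so far=[5, 1, 6, 7, 4, 3, 2]
  pop 0: no out-edges | ready=[] | order so far=[5, 1, 6, 7, 4, 3, 2, 0]
New canonical toposort: [5, 1, 6, 7, 4, 3, 2, 0]
Compare positions:
  Node 0: index 4 -> 7 (moved)
  Node 1: index 1 -> 1 (same)
  Node 2: index 7 -> 6 (moved)
  Node 3: index 6 -> 5 (moved)
  Node 4: index 5 -> 4 (moved)
  Node 5: index 0 -> 0 (same)
  Node 6: index 2 -> 2 (same)
  Node 7: index 3 -> 3 (same)
Nodes that changed position: 0 2 3 4

Answer: 0 2 3 4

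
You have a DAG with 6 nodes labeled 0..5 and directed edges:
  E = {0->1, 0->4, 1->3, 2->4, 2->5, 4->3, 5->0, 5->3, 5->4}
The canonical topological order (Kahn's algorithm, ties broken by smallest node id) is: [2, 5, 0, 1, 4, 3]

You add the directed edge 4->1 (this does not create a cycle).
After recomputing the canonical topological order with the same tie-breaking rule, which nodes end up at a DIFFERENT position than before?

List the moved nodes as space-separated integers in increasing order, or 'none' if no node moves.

Old toposort: [2, 5, 0, 1, 4, 3]
Added edge 4->1
Recompute Kahn (smallest-id tiebreak):
  initial in-degrees: [1, 2, 0, 3, 3, 1]
  ready (indeg=0): [2]
  pop 2: indeg[4]->2; indeg[5]->0 | ready=[5] | order so far=[2]
  pop 5: indeg[0]->0; indeg[3]->2; indeg[4]->1 | ready=[0] | order so far=[2, 5]
  pop 0: indeg[1]->1; indeg[4]->0 | ready=[4] | order so far=[2, 5, 0]
  pop 4: indeg[1]->0; indeg[3]->1 | ready=[1] | order so far=[2, 5, 0, 4]
  pop 1: indeg[3]->0 | ready=[3] | order so far=[2, 5, 0, 4, 1]
  pop 3: no out-edges | ready=[] | order so far=[2, 5, 0, 4, 1, 3]
New canonical toposort: [2, 5, 0, 4, 1, 3]
Compare positions:
  Node 0: index 2 -> 2 (same)
  Node 1: index 3 -> 4 (moved)
  Node 2: index 0 -> 0 (same)
  Node 3: index 5 -> 5 (same)
  Node 4: index 4 -> 3 (moved)
  Node 5: index 1 -> 1 (same)
Nodes that changed position: 1 4

Answer: 1 4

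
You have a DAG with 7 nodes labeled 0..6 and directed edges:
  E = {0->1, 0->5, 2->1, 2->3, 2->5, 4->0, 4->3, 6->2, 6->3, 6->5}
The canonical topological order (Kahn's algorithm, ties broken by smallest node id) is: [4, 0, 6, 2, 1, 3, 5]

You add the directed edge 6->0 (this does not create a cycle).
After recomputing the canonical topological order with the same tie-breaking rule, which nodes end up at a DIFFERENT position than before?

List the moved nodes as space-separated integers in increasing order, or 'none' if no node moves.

Old toposort: [4, 0, 6, 2, 1, 3, 5]
Added edge 6->0
Recompute Kahn (smallest-id tiebreak):
  initial in-degrees: [2, 2, 1, 3, 0, 3, 0]
  ready (indeg=0): [4, 6]
  pop 4: indeg[0]->1; indeg[3]->2 | ready=[6] | order so far=[4]
  pop 6: indeg[0]->0; indeg[2]->0; indeg[3]->1; indeg[5]->2 | ready=[0, 2] | order so far=[4, 6]
  pop 0: indeg[1]->1; indeg[5]->1 | ready=[2] | order so far=[4, 6, 0]
  pop 2: indeg[1]->0; indeg[3]->0; indeg[5]->0 | ready=[1, 3, 5] | order so far=[4, 6, 0, 2]
  pop 1: no out-edges | ready=[3, 5] | order so far=[4, 6, 0, 2, 1]
  pop 3: no out-edges | ready=[5] | order so far=[4, 6, 0, 2, 1, 3]
  pop 5: no out-edges | ready=[] | order so far=[4, 6, 0, 2, 1, 3, 5]
New canonical toposort: [4, 6, 0, 2, 1, 3, 5]
Compare positions:
  Node 0: index 1 -> 2 (moved)
  Node 1: index 4 -> 4 (same)
  Node 2: index 3 -> 3 (same)
  Node 3: index 5 -> 5 (same)
  Node 4: index 0 -> 0 (same)
  Node 5: index 6 -> 6 (same)
  Node 6: index 2 -> 1 (moved)
Nodes that changed position: 0 6

Answer: 0 6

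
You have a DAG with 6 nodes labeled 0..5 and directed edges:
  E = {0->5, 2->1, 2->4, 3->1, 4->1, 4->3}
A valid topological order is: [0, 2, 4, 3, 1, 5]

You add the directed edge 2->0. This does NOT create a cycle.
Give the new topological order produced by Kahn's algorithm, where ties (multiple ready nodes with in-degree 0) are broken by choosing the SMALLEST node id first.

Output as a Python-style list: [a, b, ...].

Old toposort: [0, 2, 4, 3, 1, 5]
Added edge: 2->0
Position of 2 (1) > position of 0 (0). Must reorder: 2 must now come before 0.
Run Kahn's algorithm (break ties by smallest node id):
  initial in-degrees: [1, 3, 0, 1, 1, 1]
  ready (indeg=0): [2]
  pop 2: indeg[0]->0; indeg[1]->2; indeg[4]->0 | ready=[0, 4] | order so far=[2]
  pop 0: indeg[5]->0 | ready=[4, 5] | order so far=[2, 0]
  pop 4: indeg[1]->1; indeg[3]->0 | ready=[3, 5] | order so far=[2, 0, 4]
  pop 3: indeg[1]->0 | ready=[1, 5] | order so far=[2, 0, 4, 3]
  pop 1: no out-edges | ready=[5] | order so far=[2, 0, 4, 3, 1]
  pop 5: no out-edges | ready=[] | order so far=[2, 0, 4, 3, 1, 5]
  Result: [2, 0, 4, 3, 1, 5]

Answer: [2, 0, 4, 3, 1, 5]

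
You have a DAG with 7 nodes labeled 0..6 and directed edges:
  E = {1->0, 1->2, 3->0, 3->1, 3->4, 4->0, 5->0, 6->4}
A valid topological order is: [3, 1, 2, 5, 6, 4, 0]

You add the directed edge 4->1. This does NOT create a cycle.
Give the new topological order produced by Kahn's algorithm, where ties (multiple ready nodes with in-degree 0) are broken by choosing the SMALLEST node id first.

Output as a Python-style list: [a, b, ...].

Old toposort: [3, 1, 2, 5, 6, 4, 0]
Added edge: 4->1
Position of 4 (5) > position of 1 (1). Must reorder: 4 must now come before 1.
Run Kahn's algorithm (break ties by smallest node id):
  initial in-degrees: [4, 2, 1, 0, 2, 0, 0]
  ready (indeg=0): [3, 5, 6]
  pop 3: indeg[0]->3; indeg[1]->1; indeg[4]->1 | ready=[5, 6] | order so far=[3]
  pop 5: indeg[0]->2 | ready=[6] | order so far=[3, 5]
  pop 6: indeg[4]->0 | ready=[4] | order so far=[3, 5, 6]
  pop 4: indeg[0]->1; indeg[1]->0 | ready=[1] | order so far=[3, 5, 6, 4]
  pop 1: indeg[0]->0; indeg[2]->0 | ready=[0, 2] | order so far=[3, 5, 6, 4, 1]
  pop 0: no out-edges | ready=[2] | order so far=[3, 5, 6, 4, 1, 0]
  pop 2: no out-edges | ready=[] | order so far=[3, 5, 6, 4, 1, 0, 2]
  Result: [3, 5, 6, 4, 1, 0, 2]

Answer: [3, 5, 6, 4, 1, 0, 2]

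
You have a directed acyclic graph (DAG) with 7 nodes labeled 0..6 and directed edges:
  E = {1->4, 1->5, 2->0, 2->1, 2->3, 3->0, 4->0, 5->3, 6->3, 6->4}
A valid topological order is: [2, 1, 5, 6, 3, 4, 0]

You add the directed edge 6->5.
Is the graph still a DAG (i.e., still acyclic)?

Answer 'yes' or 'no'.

Answer: yes

Derivation:
Given toposort: [2, 1, 5, 6, 3, 4, 0]
Position of 6: index 3; position of 5: index 2
New edge 6->5: backward (u after v in old order)
Backward edge: old toposort is now invalid. Check if this creates a cycle.
Does 5 already reach 6? Reachable from 5: [0, 3, 5]. NO -> still a DAG (reorder needed).
Still a DAG? yes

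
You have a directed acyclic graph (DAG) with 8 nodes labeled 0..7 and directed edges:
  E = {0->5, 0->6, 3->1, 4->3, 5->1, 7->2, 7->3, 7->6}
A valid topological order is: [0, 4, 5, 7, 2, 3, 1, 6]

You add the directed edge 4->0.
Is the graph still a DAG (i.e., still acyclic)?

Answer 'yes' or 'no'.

Answer: yes

Derivation:
Given toposort: [0, 4, 5, 7, 2, 3, 1, 6]
Position of 4: index 1; position of 0: index 0
New edge 4->0: backward (u after v in old order)
Backward edge: old toposort is now invalid. Check if this creates a cycle.
Does 0 already reach 4? Reachable from 0: [0, 1, 5, 6]. NO -> still a DAG (reorder needed).
Still a DAG? yes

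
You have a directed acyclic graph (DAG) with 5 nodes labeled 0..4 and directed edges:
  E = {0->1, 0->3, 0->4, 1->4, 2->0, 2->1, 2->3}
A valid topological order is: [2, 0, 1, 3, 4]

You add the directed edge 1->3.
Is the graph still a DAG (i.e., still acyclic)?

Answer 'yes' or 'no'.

Given toposort: [2, 0, 1, 3, 4]
Position of 1: index 2; position of 3: index 3
New edge 1->3: forward
Forward edge: respects the existing order. Still a DAG, same toposort still valid.
Still a DAG? yes

Answer: yes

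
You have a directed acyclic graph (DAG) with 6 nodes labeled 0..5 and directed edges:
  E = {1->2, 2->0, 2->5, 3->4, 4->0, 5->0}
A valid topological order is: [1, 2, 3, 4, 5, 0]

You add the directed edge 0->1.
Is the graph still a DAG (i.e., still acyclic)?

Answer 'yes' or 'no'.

Given toposort: [1, 2, 3, 4, 5, 0]
Position of 0: index 5; position of 1: index 0
New edge 0->1: backward (u after v in old order)
Backward edge: old toposort is now invalid. Check if this creates a cycle.
Does 1 already reach 0? Reachable from 1: [0, 1, 2, 5]. YES -> cycle!
Still a DAG? no

Answer: no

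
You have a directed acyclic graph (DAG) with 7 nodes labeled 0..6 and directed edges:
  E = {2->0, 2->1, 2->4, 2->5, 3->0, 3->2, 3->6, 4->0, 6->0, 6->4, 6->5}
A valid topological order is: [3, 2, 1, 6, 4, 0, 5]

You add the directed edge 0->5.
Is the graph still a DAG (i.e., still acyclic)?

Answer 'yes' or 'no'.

Given toposort: [3, 2, 1, 6, 4, 0, 5]
Position of 0: index 5; position of 5: index 6
New edge 0->5: forward
Forward edge: respects the existing order. Still a DAG, same toposort still valid.
Still a DAG? yes

Answer: yes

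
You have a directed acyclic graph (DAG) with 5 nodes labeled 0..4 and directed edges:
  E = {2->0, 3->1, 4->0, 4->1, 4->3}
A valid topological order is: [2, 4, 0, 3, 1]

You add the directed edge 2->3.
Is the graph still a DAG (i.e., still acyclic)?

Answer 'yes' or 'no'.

Answer: yes

Derivation:
Given toposort: [2, 4, 0, 3, 1]
Position of 2: index 0; position of 3: index 3
New edge 2->3: forward
Forward edge: respects the existing order. Still a DAG, same toposort still valid.
Still a DAG? yes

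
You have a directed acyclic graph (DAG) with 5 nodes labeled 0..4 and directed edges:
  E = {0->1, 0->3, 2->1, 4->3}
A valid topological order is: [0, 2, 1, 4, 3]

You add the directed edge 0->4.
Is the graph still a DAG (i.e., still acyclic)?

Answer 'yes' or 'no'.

Given toposort: [0, 2, 1, 4, 3]
Position of 0: index 0; position of 4: index 3
New edge 0->4: forward
Forward edge: respects the existing order. Still a DAG, same toposort still valid.
Still a DAG? yes

Answer: yes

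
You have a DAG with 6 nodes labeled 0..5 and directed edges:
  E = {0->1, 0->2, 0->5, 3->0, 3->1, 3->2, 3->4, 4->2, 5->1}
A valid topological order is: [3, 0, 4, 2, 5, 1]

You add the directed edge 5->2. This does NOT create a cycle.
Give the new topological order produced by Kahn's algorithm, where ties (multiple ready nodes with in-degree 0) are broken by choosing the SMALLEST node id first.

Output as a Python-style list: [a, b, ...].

Answer: [3, 0, 4, 5, 1, 2]

Derivation:
Old toposort: [3, 0, 4, 2, 5, 1]
Added edge: 5->2
Position of 5 (4) > position of 2 (3). Must reorder: 5 must now come before 2.
Run Kahn's algorithm (break ties by smallest node id):
  initial in-degrees: [1, 3, 4, 0, 1, 1]
  ready (indeg=0): [3]
  pop 3: indeg[0]->0; indeg[1]->2; indeg[2]->3; indeg[4]->0 | ready=[0, 4] | order so far=[3]
  pop 0: indeg[1]->1; indeg[2]->2; indeg[5]->0 | ready=[4, 5] | order so far=[3, 0]
  pop 4: indeg[2]->1 | ready=[5] | order so far=[3, 0, 4]
  pop 5: indeg[1]->0; indeg[2]->0 | ready=[1, 2] | order so far=[3, 0, 4, 5]
  pop 1: no out-edges | ready=[2] | order so far=[3, 0, 4, 5, 1]
  pop 2: no out-edges | ready=[] | order so far=[3, 0, 4, 5, 1, 2]
  Result: [3, 0, 4, 5, 1, 2]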